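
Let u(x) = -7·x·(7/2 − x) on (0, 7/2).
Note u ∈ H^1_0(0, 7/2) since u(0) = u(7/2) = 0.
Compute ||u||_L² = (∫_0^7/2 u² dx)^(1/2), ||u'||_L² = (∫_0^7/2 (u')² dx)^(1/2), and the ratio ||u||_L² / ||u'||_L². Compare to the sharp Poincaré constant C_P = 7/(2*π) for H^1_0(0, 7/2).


||u||_L² / ||u'||_L² = 7*sqrt(10)/20 < C_P = 7/(2*π).

u(x) = -7·x·(7/2 − x), so u'(x) = 14*x - 49/2.
u(x) = -7·x·(7/2 − x) vanishes at x = 0 and x = 7/2, so u ∈ H^1_0(0, 7/2). Differentiate via the product rule and integrate the resulting polynomials term by term.
  ∫_0^7/2 u² dx = ∫_0^7/2 (49*x^4 - 343*x^3 + 2401*x^2/4) dx. Term by term:
    ∫_0^7/2 49*x^4 dx = 823543/160;  ∫_0^7/2 -343*x^3 dx = -823543/64;  ∫_0^7/2 2401*x^2/4 dx = 823543/96.
  Sum: 823543/160 − 823543/64 + 823543/96 = 823543/960.
  ∫_0^7/2 (u')² dx = ∫_0^7/2 (196*x^2 - 686*x + 2401/4) dx. Term by term:
    ∫_0^7/2 196*x^2 dx = 16807/6;  ∫_0^7/2 -686*x dx = -16807/4;  ∫_0^7/2 2401/4 dx = 16807/8.
  Sum: 16807/6 − 16807/4 + 16807/8 = 16807/24.
∫_0^7/2 u² dx = 823543/960, so ||u||_L² = 343*sqrt(105)/120.
∫_0^7/2 (u')² dx = 16807/24, so ||u'||_L² = 49*sqrt(42)/12.
Ratio ||u||_L² / ||u'||_L² = 7*sqrt(10)/20.
Sharp Poincaré constant on H^1_0(0, 7/2) is C_P = L/π = 7/(2*π), achieved by sin(2*π/7·x).
A polynomial bump cannot attain the sharp Poincaré constant (only the first sine eigenfunction does), so the ratio is strictly less than C_P, consistent with ||u||_L² ≤ C_P ||u'||_L².


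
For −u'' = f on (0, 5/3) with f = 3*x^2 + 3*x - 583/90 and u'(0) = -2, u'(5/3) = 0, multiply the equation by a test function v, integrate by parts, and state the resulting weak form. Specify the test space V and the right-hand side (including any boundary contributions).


V = H^1(0, 5/3) (v unrestricted at boundary; u is determined up to an additive constant); weak form: ∫_0^5/3 u'v' dx = ∫_0^5/3 (3*x^2 + 3*x - 583/90) v dx + 2·v(0) for all v ∈ V.

Multiply both sides by a test function v and integrate from 0 to 5/3:
  ∫_0^5/3 −u''(x) v(x) dx = ∫_0^5/3 f(x) v(x) dx.
Integrate the LHS by parts once:
  ∫_0^5/3 −u'' v dx = −[u'(x) v(x)]_0^5/3 + ∫_0^5/3 u'(x) v'(x) dx.
Thus ∫_0^5/3 u'(x) v'(x) dx = ∫_0^5/3 f(x) v(x) dx + [u'(x) v(x)]_0^5/3.
Choose V so that boundary terms are either known or forced to vanish.
u has inhomogeneous Neumann u'(0) = -2, u'(5/3) = 0. [u' v]_0^5/3 = (0)·v(5/3) − (-2)·v(0) = 2·v(0). Take V = H^1(0, 5/3); boundary term becomes part of RHS.
Weak formulation: find u (satisfying any essential BC) such that ∫_0^5/3 u'(x) v'(x) dx = ∫_0^5/3 f v dx + 2·v(0) for all v ∈ V (Neumann data are natural BCs: they enter the RHS as boundary terms).
Substituting f(x) = 3*x^2 + 3*x - 583/90, the right-hand side is ∫_0^5/3 (3*x^2 + 3*x - 583/90) v dx + 2·v(0).
Compatibility check (pure Neumann): taking v ≡ 1 ∈ V gives 0 = ∫_0^5/3 f dx + (0) − (-2), i.e. ∫_0^5/3 f dx must equal u'(0) − u'(5/3) = -2. Indeed ∫_0^5/3 (3*x^2 + 3*x - 583/90) dx = -2, so the data are compatible. The solution is then unique only up to an additive constant (fix it e.g. by requiring ∫_0^5/3 u dx = 0).


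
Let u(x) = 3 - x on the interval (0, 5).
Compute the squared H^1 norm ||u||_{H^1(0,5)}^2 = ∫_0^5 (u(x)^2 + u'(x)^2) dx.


||u||_{H^1}^2 = 50/3

The H^1 norm (squared) on an interval (0, L) is
  ||u||_{H^1}^2 = ∫_0^L u(x)^2 dx + ∫_0^L u'(x)^2 dx.
Compute u'(x) = -1.
Then u(x)^2 = x**2 - 6*x + 9 and u'(x)^2 = 1.
Integrate each monomial from 0 to 5 using ∫_0^5 c·x^n dx = c·5^(n+1)/(n+1):
  ∫_0^5 u(x)^2 dx = ∫_0^5 (x^2 - 6*x + 9) dx. Term by term:
    ∫_0^5 x^2 dx = 125/3;  ∫_0^5 -6*x dx = -75;  ∫_0^5 9 dx = 45.
  Sum: 125/3 − 75 + 45 = 35/3.
  ∫_0^5 u'(x)^2 dx = ∫_0^5 (1) dx. Term by term:
    ∫_0^5 1 dx = 5.
Adding: ||u||_{H^1}^2 = 35/3 + 5 = 50/3.


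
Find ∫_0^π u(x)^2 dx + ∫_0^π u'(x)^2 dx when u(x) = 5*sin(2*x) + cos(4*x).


||u||_{H^1(0,π)}^2 = 71*π

u'(x) = -4*sin(4*x) + 10*cos(2*x).
Expand u² and (u')² and integrate term by term on (0, π), using: for integers n ≥ 1, ∫_0^π sin²(nx) dx = ∫_0^π cos²(nx) dx = π/2; for n ≠ n', ∫_0^π sin(nx)sin(n'x) dx = ∫_0^π cos(nx)cos(n'x) dx = 0; and by product-to-sum, ∫_0^π sin(nx)cos(n'x) dx = ½∫_0^π [sin((n+n')x) + sin((n−n')x)] dx, which is 0 when n+n' is even and 2n/(n²−n'²) when n+n' is odd (it need not vanish on (0, π)).
  u² squared terms: (5)²·∫sin(2x)² dx = 25·π/2 = 25*π/2;  (1)²·∫cos(4x)² dx = 1·π/2 = π/2.
  u² cross terms: 2·(5)·(1)·∫sin(2x)·cos(4x) dx = 10·(0) = 0.
  So ∫_0^π u² dx = 25*π/2 + π/2 + 0 = 13*π.
  (u')² squared terms: (-4)²·∫sin(4x)² dx = 16·π/2 = 8*π;  (10)²·∫cos(2x)² dx = 100·π/2 = 50*π.
  (u')² cross terms: 2·(-4)·(10)·∫sin(4x)·cos(2x) dx = -80·(0) = 0.
  So ∫_0^π (u')² dx = 8*π + 50*π + 0 = 58*π.
||u||_{H^1}^2 = (13*π) + (58*π) = 71*π.


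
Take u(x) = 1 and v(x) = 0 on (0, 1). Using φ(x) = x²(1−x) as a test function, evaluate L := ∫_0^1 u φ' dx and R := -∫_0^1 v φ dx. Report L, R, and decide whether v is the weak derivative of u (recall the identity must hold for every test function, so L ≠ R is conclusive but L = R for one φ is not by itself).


LHS = 0, RHS = 0. Yes, v = u' weakly.

u(x) = 1, classical derivative u'(x) = 0.
φ(x) = x²(1−x), so φ'(x) = x*(2 - 3*x).
Note φ(0) = φ(1) = 0, so the boundary term u·φ vanishes.
LHS = ∫_0^1 u(x) φ'(x) dx = ∫_0^1 (-3*x^2 + 2*x) dx. Term by term:
  ∫_0^1 -3*x^2 dx = -1;  ∫_0^1 2*x dx = 1.
Sum: -1 + 1 = 0.
So LHS = 0.
∫_0^1 v(x) φ(x) dx = ∫_0^1 (0) dx. Term by term:
  ∫_0^1 0 dx = 0.
So RHS = -∫_0^1 v(x) φ(x) dx = 0.
LHS = RHS, so the identity holds for this test φ.
Moreover u is smooth here and v(x) = u'(x) = 0 pointwise, so the identity holds for every test function. Hence v is the weak derivative of u.


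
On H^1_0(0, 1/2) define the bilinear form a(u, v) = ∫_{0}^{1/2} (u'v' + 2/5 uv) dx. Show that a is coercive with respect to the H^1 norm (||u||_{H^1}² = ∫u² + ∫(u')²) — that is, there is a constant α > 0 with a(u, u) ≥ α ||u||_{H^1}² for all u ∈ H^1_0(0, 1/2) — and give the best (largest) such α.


α = 2*(1 + 10*π^2)/(5*(1 + 4*π^2))

Coercivity of a(·,·) on H^1_0(0, 1/2) means a(u, u) ≥ α ||u||_{H^1}² for every u ∈ H^1_0.
The interval has length L = 1/2, and Poincaré/coercivity depend only on L. Here a(u, u) = ∫(u')² + (2/5)·∫u².
Here 0 < c = 2/5 < 1. The condition a(u,u) ≥ α||u||_{H^1}² reads (1−α)∫(u')² ≥ (α−c)∫u². Any admissible α is ≤ 1 (rapidly oscillating u have ∫u²/∫(u')² → 0), and α = 1 would force 0 ≥ (1−c)∫u², impossible since c < 1; so 1−α > 0. By the sharp Poincaré inequality on H^1_0 of an interval of length L, ∫(u')² ≥ (π/L)²∫u² with equality for the first sine mode sin(π(x−x₀)/L) (x₀ the left endpoint), so the inequality holds for all u iff (1−α)(π/L)² ≥ α − c, i.e. α ≤ ((π/L)² + c)/((π/L)² + 1) = (1 + c(L/π)²)/(1 + (L/π)²). With (π/L)² = 4*π^2 and c = 2/5, the largest admissible constant is α = ((π/L)² + c)/((π/L)² + 1).
Simplifying, α = 2*(1 + 10*π^2)/(5*(1 + 4*π^2)).


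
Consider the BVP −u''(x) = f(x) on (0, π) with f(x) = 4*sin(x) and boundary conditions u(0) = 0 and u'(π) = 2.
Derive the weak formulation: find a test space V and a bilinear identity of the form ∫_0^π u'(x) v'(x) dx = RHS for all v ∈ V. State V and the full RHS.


V = {v ∈ H^1(0, π) : v(0) = 0} (test functions vanish at x = 0 where u is specified); weak form: ∫_0^π u'v' dx = ∫_0^π (4*sin(x)) v dx + 2·v(π) for all v ∈ V.

Multiply both sides by a test function v and integrate from 0 to π:
  ∫_0^π −u''(x) v(x) dx = ∫_0^π f(x) v(x) dx.
Integrate the LHS by parts once:
  ∫_0^π −u'' v dx = −[u'(x) v(x)]_0^π + ∫_0^π u'(x) v'(x) dx.
Thus ∫_0^π u'(x) v'(x) dx = ∫_0^π f(x) v(x) dx + [u'(x) v(x)]_0^π.
Choose V so that boundary terms are either known or forced to vanish.
Mixed BC: u(0) = 0 (Dirichlet) and u'(π) = 2 (Neumann). Define V = {v ∈ H^1(0, π) : v(0) = 0}. Then [u' v]_0^π = u'(π)·v(π) − u'(0)·0 = 2·v(π).
Weak formulation: find u (satisfying any essential BC) such that ∫_0^π u'(x) v'(x) dx = ∫_0^π f v dx + 2·v(π) for all v ∈ V (Dirichlet at 0 absorbed into V; Neumann datum at x = π contributes the boundary term).
Substituting f(x) = 4*sin(x), the right-hand side is ∫_0^π (4*sin(x)) v dx + 2·v(π).


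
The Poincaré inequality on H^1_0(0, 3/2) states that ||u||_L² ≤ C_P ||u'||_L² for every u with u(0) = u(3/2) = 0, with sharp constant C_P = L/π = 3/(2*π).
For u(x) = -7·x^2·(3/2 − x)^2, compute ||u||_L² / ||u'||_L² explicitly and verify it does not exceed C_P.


||u||_L² / ||u'||_L² = sqrt(3)/4 < C_P = 3/(2*π).

u(x) = -7·x^2·(3/2 − x)^2, so u'(x) = 7*x*(-8*x^2 + 18*x - 9)/2.
u(x) = -7·x^2·(3/2 − x)^2 vanishes at x = 0 and x = 3/2, so u ∈ H^1_0(0, 3/2). Differentiate via the product rule and integrate the resulting polynomials term by term.
  ∫_0^3/2 u² dx = ∫_0^3/2 (49*x^8 - 294*x^7 + 1323*x^6/2 - 1323*x^5/2 + 3969*x^4/16) dx. Term by term:
    ∫_0^3/2 49*x^8 dx = 107163/512;  ∫_0^3/2 -294*x^7 dx = -964467/1024;  ∫_0^3/2 1323*x^6/2 dx = 413343/256;
    ∫_0^3/2 -1323*x^5/2 dx = -321489/256;  ∫_0^3/2 3969*x^4/16 dx = 964467/2560.
  Sum: 107163/512 − 964467/1024 + 413343/256 − 321489/256 + 964467/2560 = 15309/5120.
  ∫_0^3/2 (u')² dx = ∫_0^3/2 (784*x^6 - 3528*x^5 + 5733*x^4 - 3969*x^3 + 3969*x^2/4) dx. Term by term:
    ∫_0^3/2 784*x^6 dx = 15309/8;  ∫_0^3/2 -3528*x^5 dx = -107163/16;  ∫_0^3/2 5733*x^4 dx = 1393119/160;
    ∫_0^3/2 -3969*x^3 dx = -321489/64;  ∫_0^3/2 3969*x^2/4 dx = 35721/32.
  Sum: 15309/8 − 107163/16 + 1393119/160 − 321489/64 + 35721/32 = 5103/320.
∫_0^3/2 u² dx = 15309/5120, so ||u||_L² = 27*sqrt(105)/160.
∫_0^3/2 (u')² dx = 5103/320, so ||u'||_L² = 27*sqrt(35)/40.
Ratio ||u||_L² / ||u'||_L² = sqrt(3)/4.
Sharp Poincaré constant on H^1_0(0, 3/2) is C_P = L/π = 3/(2*π), achieved by sin(2*π/3·x).
A polynomial bump cannot attain the sharp Poincaré constant (only the first sine eigenfunction does), so the ratio is strictly less than C_P, consistent with ||u||_L² ≤ C_P ||u'||_L².


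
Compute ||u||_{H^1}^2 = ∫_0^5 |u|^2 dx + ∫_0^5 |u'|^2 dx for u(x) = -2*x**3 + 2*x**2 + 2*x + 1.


||u||_{H^1}^2 = 781400/21

The H^1 norm (squared) on an interval (0, L) is
  ||u||_{H^1}^2 = ∫_0^L u(x)^2 dx + ∫_0^L u'(x)^2 dx.
Compute u'(x) = -6*x**2 + 4*x + 2.
Then u(x)^2 = 4*x**6 - 8*x**5 - 4*x**4 + 4*x**3 + 8*x**2 + 4*x + 1 and u'(x)^2 = 36*x**4 - 48*x**3 - 8*x**2 + 16*x + 4.
Integrate each monomial from 0 to 5 using ∫_0^5 c·x^n dx = c·5^(n+1)/(n+1):
  ∫_0^5 u(x)^2 dx = ∫_0^5 (4*x^6 - 8*x^5 - 4*x^4 + 4*x^3 + 8*x^2 + 4*x + 1) dx. Term by term:
    ∫_0^5 4*x^6 dx = 312500/7;  ∫_0^5 -8*x^5 dx = -62500/3;  ∫_0^5 -4*x^4 dx = -2500;
    ∫_0^5 4*x^3 dx = 625;  ∫_0^5 8*x^2 dx = 1000/3;  ∫_0^5 4*x dx = 50;
    ∫_0^5 1 dx = 5.
  Sum: 312500/7 − 62500/3 − 2500 + 625 + 1000/3 + 50 + 5 = 156260/7.
  ∫_0^5 u'(x)^2 dx = ∫_0^5 (36*x^4 - 48*x^3 - 8*x^2 + 16*x + 4) dx. Term by term:
    ∫_0^5 36*x^4 dx = 22500;  ∫_0^5 -48*x^3 dx = -7500;  ∫_0^5 -8*x^2 dx = -1000/3;
    ∫_0^5 16*x dx = 200;  ∫_0^5 4 dx = 20.
  Sum: 22500 − 7500 − 1000/3 + 200 + 20 = 44660/3.
Adding: ||u||_{H^1}^2 = 156260/7 + 44660/3 = 781400/21.


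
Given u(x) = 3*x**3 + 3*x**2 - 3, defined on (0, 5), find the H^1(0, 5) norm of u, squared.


||u||_{H^1}^2 = 3058005/14

The H^1 norm (squared) on an interval (0, L) is
  ||u||_{H^1}^2 = ∫_0^L u(x)^2 dx + ∫_0^L u'(x)^2 dx.
Compute u'(x) = 9*x**2 + 6*x.
Then u(x)^2 = 9*x**6 + 18*x**5 + 9*x**4 - 18*x**3 - 18*x**2 + 9 and u'(x)^2 = 81*x**4 + 108*x**3 + 36*x**2.
Integrate each monomial from 0 to 5 using ∫_0^5 c·x^n dx = c·5^(n+1)/(n+1):
  ∫_0^5 u(x)^2 dx = ∫_0^5 (9*x^6 + 18*x^5 + 9*x^4 - 18*x^3 - 18*x^2 + 9) dx. Term by term:
    ∫_0^5 9*x^6 dx = 703125/7;  ∫_0^5 18*x^5 dx = 46875;  ∫_0^5 9*x^4 dx = 5625;
    ∫_0^5 -18*x^3 dx = -5625/2;  ∫_0^5 -18*x^2 dx = -750;  ∫_0^5 9 dx = 45.
  Sum: 703125/7 + 46875 + 5625 − 5625/2 − 750 + 45 = 2092005/14.
  ∫_0^5 u'(x)^2 dx = ∫_0^5 (81*x^4 + 108*x^3 + 36*x^2) dx. Term by term:
    ∫_0^5 81*x^4 dx = 50625;  ∫_0^5 108*x^3 dx = 16875;  ∫_0^5 36*x^2 dx = 1500.
  Sum: 50625 + 16875 + 1500 = 69000.
Adding: ||u||_{H^1}^2 = 2092005/14 + 69000 = 3058005/14.


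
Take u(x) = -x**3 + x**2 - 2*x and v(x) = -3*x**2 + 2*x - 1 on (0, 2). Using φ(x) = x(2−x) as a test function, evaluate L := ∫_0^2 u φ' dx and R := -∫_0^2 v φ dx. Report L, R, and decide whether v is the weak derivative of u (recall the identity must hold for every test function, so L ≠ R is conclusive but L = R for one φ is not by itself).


LHS = 24/5, RHS = 52/15. No, v is not the weak derivative of u.

u(x) = -x**3 + x**2 - 2*x, classical derivative u'(x) = -3*x**2 + 2*x - 2.
φ(x) = x(2−x), so φ'(x) = 2 - 2*x.
Note φ(0) = φ(2) = 0, so the boundary term u·φ vanishes.
LHS = ∫_0^2 u(x) φ'(x) dx = ∫_0^2 (2*x^4 - 4*x^3 + 6*x^2 - 4*x) dx. Term by term:
  ∫_0^2 2*x^4 dx = 64/5;  ∫_0^2 -4*x^3 dx = -16;  ∫_0^2 6*x^2 dx = 16;
  ∫_0^2 -4*x dx = -8.
Sum: 64/5 − 16 + 16 − 8 = 24/5.
So LHS = 24/5.
∫_0^2 v(x) φ(x) dx = ∫_0^2 (3*x^4 - 8*x^3 + 5*x^2 - 2*x) dx. Term by term:
  ∫_0^2 3*x^4 dx = 96/5;  ∫_0^2 -8*x^3 dx = -32;  ∫_0^2 5*x^2 dx = 40/3;
  ∫_0^2 -2*x dx = -4.
Sum: 96/5 − 32 + 40/3 − 4 = -52/15.
So RHS = -∫_0^2 v(x) φ(x) dx = 52/15.
LHS − RHS = 4/3 ≠ 0, so the identity fails.
(For a valid weak derivative the identity must hold for EVERY test function, in particular this one. The failure shows v is NOT the weak derivative of u.)
Correct weak derivative would be u'(x) = -3*x**2 + 2*x - 2.


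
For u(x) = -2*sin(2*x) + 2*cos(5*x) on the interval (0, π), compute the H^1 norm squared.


||u||_{H^1(0,π)}^2 = 832/21 + 62*π

u'(x) = -10*sin(5*x) - 4*cos(2*x).
Expand u² and (u')² and integrate term by term on (0, π), using: for integers n ≥ 1, ∫_0^π sin²(nx) dx = ∫_0^π cos²(nx) dx = π/2; for n ≠ n', ∫_0^π sin(nx)sin(n'x) dx = ∫_0^π cos(nx)cos(n'x) dx = 0; and by product-to-sum, ∫_0^π sin(nx)cos(n'x) dx = ½∫_0^π [sin((n+n')x) + sin((n−n')x)] dx, which is 0 when n+n' is even and 2n/(n²−n'²) when n+n' is odd (it need not vanish on (0, π)).
  u² squared terms: (-2)²·∫sin(2x)² dx = 4·π/2 = 2*π;  (2)²·∫cos(5x)² dx = 4·π/2 = 2*π.
  u² cross terms: 2·(-2)·(2)·∫sin(2x)·cos(5x) dx = -8·(-4/21) = 32/21.
  So ∫_0^π u² dx = 2*π + 2*π + 32/21 = 32/21 + 4*π.
  (u')² squared terms: (-10)²·∫sin(5x)² dx = 100·π/2 = 50*π;  (-4)²·∫cos(2x)² dx = 16·π/2 = 8*π.
  (u')² cross terms: 2·(-10)·(-4)·∫sin(5x)·cos(2x) dx = 80·(10/21) = 800/21.
  So ∫_0^π (u')² dx = 50*π + 8*π + 800/21 = 800/21 + 58*π.
||u||_{H^1}^2 = (32/21 + 4*π) + (800/21 + 58*π) = 832/21 + 62*π.


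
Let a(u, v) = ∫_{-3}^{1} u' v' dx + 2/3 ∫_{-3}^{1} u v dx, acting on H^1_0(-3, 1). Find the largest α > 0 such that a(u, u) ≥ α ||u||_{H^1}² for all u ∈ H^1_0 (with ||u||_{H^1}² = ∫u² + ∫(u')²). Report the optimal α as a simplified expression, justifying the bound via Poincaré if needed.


α = (π^2 + 32/3)/(π^2 + 16)

Coercivity of a(·,·) on H^1_0(-3, 1) means a(u, u) ≥ α ||u||_{H^1}² for every u ∈ H^1_0.
The interval has length L = 4, and Poincaré/coercivity depend only on L. Here a(u, u) = ∫(u')² + (2/3)·∫u².
Here 0 < c = 2/3 < 1. The condition a(u,u) ≥ α||u||_{H^1}² reads (1−α)∫(u')² ≥ (α−c)∫u². Any admissible α is ≤ 1 (rapidly oscillating u have ∫u²/∫(u')² → 0), and α = 1 would force 0 ≥ (1−c)∫u², impossible since c < 1; so 1−α > 0. By the sharp Poincaré inequality on H^1_0 of an interval of length L, ∫(u')² ≥ (π/L)²∫u² with equality for the first sine mode sin(π(x−x₀)/L) (x₀ the left endpoint), so the inequality holds for all u iff (1−α)(π/L)² ≥ α − c, i.e. α ≤ ((π/L)² + c)/((π/L)² + 1) = (1 + c(L/π)²)/(1 + (L/π)²). With (π/L)² = π^2/16 and c = 2/3, the largest admissible constant is α = ((π/L)² + c)/((π/L)² + 1).
Simplifying, α = (π^2 + 32/3)/(π^2 + 16).


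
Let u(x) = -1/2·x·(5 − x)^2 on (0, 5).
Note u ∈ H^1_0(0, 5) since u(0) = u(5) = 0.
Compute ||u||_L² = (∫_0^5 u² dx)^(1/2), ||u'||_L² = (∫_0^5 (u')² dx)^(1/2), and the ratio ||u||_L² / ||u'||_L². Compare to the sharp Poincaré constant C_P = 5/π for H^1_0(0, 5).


||u||_L² / ||u'||_L² = 5*sqrt(14)/14 < C_P = 5/π.

u(x) = -1/2·x·(5 − x)^2, so u'(x) = (5 - 3*x)*(x - 5)/2.
u(x) = -1/2·x·(5 − x)^2 vanishes at x = 0 and x = 5, so u ∈ H^1_0(0, 5). Differentiate via the product rule and integrate the resulting polynomials term by term.
  ∫_0^5 u² dx = ∫_0^5 (x^6/4 - 5*x^5 + 75*x^4/2 - 125*x^3 + 625*x^2/4) dx. Term by term:
    ∫_0^5 x^6/4 dx = 78125/28;  ∫_0^5 -5*x^5 dx = -78125/6;  ∫_0^5 75*x^4/2 dx = 46875/2;
    ∫_0^5 -125*x^3 dx = -78125/4;  ∫_0^5 625*x^2/4 dx = 78125/12.
  Sum: 78125/28 − 78125/6 + 46875/2 − 78125/4 + 78125/12 = 15625/84.
  ∫_0^5 (u')² dx = ∫_0^5 (9*x^4/4 - 30*x^3 + 275*x^2/2 - 250*x + 625/4) dx. Term by term:
    ∫_0^5 9*x^4/4 dx = 5625/4;  ∫_0^5 -30*x^3 dx = -9375/2;  ∫_0^5 275*x^2/2 dx = 34375/6;
    ∫_0^5 -250*x dx = -3125;  ∫_0^5 625/4 dx = 3125/4.
  Sum: 5625/4 − 9375/2 + 34375/6 − 3125 + 3125/4 = 625/6.
∫_0^5 u² dx = 15625/84, so ||u||_L² = 125*sqrt(21)/42.
∫_0^5 (u')² dx = 625/6, so ||u'||_L² = 25*sqrt(6)/6.
Ratio ||u||_L² / ||u'||_L² = 5*sqrt(14)/14.
Sharp Poincaré constant on H^1_0(0, 5) is C_P = L/π = 5/π, achieved by sin(π/5·x).
A polynomial bump cannot attain the sharp Poincaré constant (only the first sine eigenfunction does), so the ratio is strictly less than C_P, consistent with ||u||_L² ≤ C_P ||u'||_L².


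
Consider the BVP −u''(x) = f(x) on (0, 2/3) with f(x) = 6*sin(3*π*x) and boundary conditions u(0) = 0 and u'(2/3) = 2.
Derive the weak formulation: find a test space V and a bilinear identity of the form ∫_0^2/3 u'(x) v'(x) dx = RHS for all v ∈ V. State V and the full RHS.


V = {v ∈ H^1(0, 2/3) : v(0) = 0} (test functions vanish at x = 0 where u is specified); weak form: ∫_0^2/3 u'v' dx = ∫_0^2/3 (6*sin(3*π*x)) v dx + 2·v(2/3) for all v ∈ V.

Multiply both sides by a test function v and integrate from 0 to 2/3:
  ∫_0^2/3 −u''(x) v(x) dx = ∫_0^2/3 f(x) v(x) dx.
Integrate the LHS by parts once:
  ∫_0^2/3 −u'' v dx = −[u'(x) v(x)]_0^2/3 + ∫_0^2/3 u'(x) v'(x) dx.
Thus ∫_0^2/3 u'(x) v'(x) dx = ∫_0^2/3 f(x) v(x) dx + [u'(x) v(x)]_0^2/3.
Choose V so that boundary terms are either known or forced to vanish.
Mixed BC: u(0) = 0 (Dirichlet) and u'(2/3) = 2 (Neumann). Define V = {v ∈ H^1(0, 2/3) : v(0) = 0}. Then [u' v]_0^2/3 = u'(2/3)·v(2/3) − u'(0)·0 = 2·v(2/3).
Weak formulation: find u (satisfying any essential BC) such that ∫_0^2/3 u'(x) v'(x) dx = ∫_0^2/3 f v dx + 2·v(2/3) for all v ∈ V (Dirichlet at 0 absorbed into V; Neumann datum at x = 2/3 contributes the boundary term).
Substituting f(x) = 6*sin(3*π*x), the right-hand side is ∫_0^2/3 (6*sin(3*π*x)) v dx + 2·v(2/3).


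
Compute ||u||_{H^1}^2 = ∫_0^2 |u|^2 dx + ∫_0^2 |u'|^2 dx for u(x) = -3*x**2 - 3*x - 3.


||u||_{H^1}^2 = 2208/5

The H^1 norm (squared) on an interval (0, L) is
  ||u||_{H^1}^2 = ∫_0^L u(x)^2 dx + ∫_0^L u'(x)^2 dx.
Compute u'(x) = -6*x - 3.
Then u(x)^2 = 9*x**4 + 18*x**3 + 27*x**2 + 18*x + 9 and u'(x)^2 = 36*x**2 + 36*x + 9.
Integrate each monomial from 0 to 2 using ∫_0^2 c·x^n dx = c·2^(n+1)/(n+1):
  ∫_0^2 u(x)^2 dx = ∫_0^2 (9*x^4 + 18*x^3 + 27*x^2 + 18*x + 9) dx. Term by term:
    ∫_0^2 9*x^4 dx = 288/5;  ∫_0^2 18*x^3 dx = 72;  ∫_0^2 27*x^2 dx = 72;
    ∫_0^2 18*x dx = 36;  ∫_0^2 9 dx = 18.
  Sum: 288/5 + 72 + 72 + 36 + 18 = 1278/5.
  ∫_0^2 u'(x)^2 dx = ∫_0^2 (36*x^2 + 36*x + 9) dx. Term by term:
    ∫_0^2 36*x^2 dx = 96;  ∫_0^2 36*x dx = 72;  ∫_0^2 9 dx = 18.
  Sum: 96 + 72 + 18 = 186.
Adding: ||u||_{H^1}^2 = 1278/5 + 186 = 2208/5.


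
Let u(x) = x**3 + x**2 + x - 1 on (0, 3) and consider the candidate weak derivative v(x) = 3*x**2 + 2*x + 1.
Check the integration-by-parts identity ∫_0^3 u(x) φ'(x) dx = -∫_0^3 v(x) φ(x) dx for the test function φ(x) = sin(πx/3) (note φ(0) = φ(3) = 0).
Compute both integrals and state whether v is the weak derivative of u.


LHS = -105/π + 324/π^3, RHS = -105/π + 324/π^3. Yes, v = u' weakly.

u(x) = x**3 + x**2 + x - 1, classical derivative u'(x) = 3*x**2 + 2*x + 1.
φ(x) = sin(πx/3), so φ'(x) = π*cos(π*x/3)/3.
Note φ(0) = φ(3) = 0, so the boundary term u·φ vanishes.
LHS = ∫_0^3 u(x) φ'(x) dx = ∫_0^3 (π*x^3*cos(π*x/3)/3 + π*x^2*cos(π*x/3)/3 + π*x*cos(π*x/3)/3 - π*cos(π*x/3)/3) dx. Term by term:
  ∫_0^3 -π*cos(π*x/3)/3 dx = 0;  ∫_0^3 π*x*cos(π*x/3)/3 dx = -6/π;  ∫_0^3 π*x^2*cos(π*x/3)/3 dx = -18/π;
  ∫_0^3 π*x^3*cos(π*x/3)/3 dx = -81/π + 324/π^3.
Sum: 0 − 6/π − 18/π + -81/π + 324/π^3 = -105/π + 324/π^3.
So LHS = -105/π + 324/π^3.
∫_0^3 v(x) φ(x) dx = ∫_0^3 (3*x^2*sin(π*x/3) + 2*x*sin(π*x/3) + sin(π*x/3)) dx. Term by term:
  ∫_0^3 2*x*sin(π*x/3) dx = 18/π;  ∫_0^3 3*x^2*sin(π*x/3) dx = -324/π^3 + 81/π;  ∫_0^3 sin(π*x/3) dx = 6/π.
Sum: 18/π + -324/π^3 + 81/π + 6/π = -324/π^3 + 105/π.
So RHS = -∫_0^3 v(x) φ(x) dx = -105/π + 324/π^3.
LHS = RHS, so the identity holds for this test φ.
Moreover u is smooth here and v(x) = u'(x) = 3*x**2 + 2*x + 1 pointwise, so the identity holds for every test function. Hence v is the weak derivative of u.


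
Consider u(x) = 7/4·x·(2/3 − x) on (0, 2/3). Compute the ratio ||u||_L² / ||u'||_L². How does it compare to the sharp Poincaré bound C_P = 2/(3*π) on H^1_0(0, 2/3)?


||u||_L² / ||u'||_L² = sqrt(10)/15 < C_P = 2/(3*π).

u(x) = 7/4·x·(2/3 − x), so u'(x) = 7/6 - 7*x/2.
u(x) = 7/4·x·(2/3 − x) vanishes at x = 0 and x = 2/3, so u ∈ H^1_0(0, 2/3). Differentiate via the product rule and integrate the resulting polynomials term by term.
  ∫_0^2/3 u² dx = ∫_0^2/3 (49*x^4/16 - 49*x^3/12 + 49*x^2/36) dx. Term by term:
    ∫_0^2/3 49*x^4/16 dx = 98/1215;  ∫_0^2/3 -49*x^3/12 dx = -49/243;  ∫_0^2/3 49*x^2/36 dx = 98/729.
  Sum: 98/1215 − 49/243 + 98/729 = 49/3645.
  ∫_0^2/3 (u')² dx = ∫_0^2/3 (49*x^2/4 - 49*x/6 + 49/36) dx. Term by term:
    ∫_0^2/3 49*x^2/4 dx = 98/81;  ∫_0^2/3 -49*x/6 dx = -49/27;  ∫_0^2/3 49/36 dx = 49/54.
  Sum: 98/81 − 49/27 + 49/54 = 49/162.
∫_0^2/3 u² dx = 49/3645, so ||u||_L² = 7*sqrt(5)/135.
∫_0^2/3 (u')² dx = 49/162, so ||u'||_L² = 7*sqrt(2)/18.
Ratio ||u||_L² / ||u'||_L² = sqrt(10)/15.
Sharp Poincaré constant on H^1_0(0, 2/3) is C_P = L/π = 2/(3*π), achieved by sin(3*π/2·x).
A polynomial bump cannot attain the sharp Poincaré constant (only the first sine eigenfunction does), so the ratio is strictly less than C_P, consistent with ||u||_L² ≤ C_P ||u'||_L².


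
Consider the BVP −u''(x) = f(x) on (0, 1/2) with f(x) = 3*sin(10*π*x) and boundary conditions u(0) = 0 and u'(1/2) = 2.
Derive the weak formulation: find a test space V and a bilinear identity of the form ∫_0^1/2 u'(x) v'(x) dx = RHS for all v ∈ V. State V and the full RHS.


V = {v ∈ H^1(0, 1/2) : v(0) = 0} (test functions vanish at x = 0 where u is specified); weak form: ∫_0^1/2 u'v' dx = ∫_0^1/2 (3*sin(10*π*x)) v dx + 2·v(1/2) for all v ∈ V.

Multiply both sides by a test function v and integrate from 0 to 1/2:
  ∫_0^1/2 −u''(x) v(x) dx = ∫_0^1/2 f(x) v(x) dx.
Integrate the LHS by parts once:
  ∫_0^1/2 −u'' v dx = −[u'(x) v(x)]_0^1/2 + ∫_0^1/2 u'(x) v'(x) dx.
Thus ∫_0^1/2 u'(x) v'(x) dx = ∫_0^1/2 f(x) v(x) dx + [u'(x) v(x)]_0^1/2.
Choose V so that boundary terms are either known or forced to vanish.
Mixed BC: u(0) = 0 (Dirichlet) and u'(1/2) = 2 (Neumann). Define V = {v ∈ H^1(0, 1/2) : v(0) = 0}. Then [u' v]_0^1/2 = u'(1/2)·v(1/2) − u'(0)·0 = 2·v(1/2).
Weak formulation: find u (satisfying any essential BC) such that ∫_0^1/2 u'(x) v'(x) dx = ∫_0^1/2 f v dx + 2·v(1/2) for all v ∈ V (Dirichlet at 0 absorbed into V; Neumann datum at x = 1/2 contributes the boundary term).
Substituting f(x) = 3*sin(10*π*x), the right-hand side is ∫_0^1/2 (3*sin(10*π*x)) v dx + 2·v(1/2).


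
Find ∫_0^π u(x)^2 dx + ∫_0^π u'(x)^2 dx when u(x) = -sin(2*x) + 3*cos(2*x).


||u||_{H^1(0,π)}^2 = 25*π

u'(x) = -6*sin(2*x) - 2*cos(2*x).
Expand u² and (u')² and integrate term by term on (0, π), using: for integers n ≥ 1, ∫_0^π sin²(nx) dx = ∫_0^π cos²(nx) dx = π/2; for n ≠ n', ∫_0^π sin(nx)sin(n'x) dx = ∫_0^π cos(nx)cos(n'x) dx = 0; and by product-to-sum, ∫_0^π sin(nx)cos(n'x) dx = ½∫_0^π [sin((n+n')x) + sin((n−n')x)] dx, which is 0 when n+n' is even and 2n/(n²−n'²) when n+n' is odd (it need not vanish on (0, π)).
  u² squared terms: (-1)²·∫sin(2x)² dx = 1·π/2 = π/2;  (3)²·∫cos(2x)² dx = 9·π/2 = 9*π/2.
  u² cross terms: 2·(-1)·(3)·∫sin(2x)·cos(2x) dx = -6·(0) = 0.
  So ∫_0^π u² dx = π/2 + 9*π/2 + 0 = 5*π.
  (u')² squared terms: (-6)²·∫sin(2x)² dx = 36·π/2 = 18*π;  (-2)²·∫cos(2x)² dx = 4·π/2 = 2*π.
  (u')² cross terms: 2·(-6)·(-2)·∫sin(2x)·cos(2x) dx = 24·(0) = 0.
  So ∫_0^π (u')² dx = 18*π + 2*π + 0 = 20*π.
||u||_{H^1}^2 = (5*π) + (20*π) = 25*π.


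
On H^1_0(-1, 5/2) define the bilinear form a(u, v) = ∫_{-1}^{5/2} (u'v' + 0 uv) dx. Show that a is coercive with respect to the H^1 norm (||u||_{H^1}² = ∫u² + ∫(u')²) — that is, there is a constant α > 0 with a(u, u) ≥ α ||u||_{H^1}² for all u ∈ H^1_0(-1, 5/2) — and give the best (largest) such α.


α = 4*π^2/(4*π^2 + 49)

Coercivity of a(·,·) on H^1_0(-1, 5/2) means a(u, u) ≥ α ||u||_{H^1}² for every u ∈ H^1_0.
The interval has length L = 7/2, and Poincaré/coercivity depend only on L. Here a(u, u) = ∫(u')² + (0)·∫u².
Here c = 0, so a(u,u) = ∫(u')² alone. The condition a(u,u) ≥ α||u||_{H^1}² reads (1−α)∫(u')² ≥ (α−c)∫u². Any admissible α is ≤ 1 (rapidly oscillating u have ∫u²/∫(u')² → 0), and α = 1 would force 0 ≥ (1−c)∫u², impossible since c < 1; so 1−α > 0. By the sharp Poincaré inequality on H^1_0 of an interval of length L, ∫(u')² ≥ (π/L)²∫u² with equality for the first sine mode sin(π(x−x₀)/L) (x₀ the left endpoint), so the inequality holds for all u iff (1−α)(π/L)² ≥ α − c, i.e. α ≤ ((π/L)² + c)/((π/L)² + 1) = (1 + c(L/π)²)/(1 + (L/π)²). (Direct route, valid since c ≤ 0: Poincaré gives c∫u² ≥ c(L/π)²∫(u')², so a(u,u) ≥ (1 + c(L/π)²)∫(u')², while ||u||_{H^1}² ≤ (1 + (L/π)²)∫(u')²; dividing yields the same α.) With (π/L)² = 4*π^2/49 and c = 0, the largest admissible constant is α = ((π/L)² + c)/((π/L)² + 1).
Simplifying, α = 4*π^2/(4*π^2 + 49).


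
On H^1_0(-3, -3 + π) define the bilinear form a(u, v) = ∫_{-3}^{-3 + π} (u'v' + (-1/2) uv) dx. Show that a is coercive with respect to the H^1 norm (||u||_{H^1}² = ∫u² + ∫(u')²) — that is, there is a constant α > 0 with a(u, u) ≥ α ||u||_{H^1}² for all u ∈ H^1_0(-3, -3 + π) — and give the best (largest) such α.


α = 1/4

Coercivity of a(·,·) on H^1_0(-3, -3 + π) means a(u, u) ≥ α ||u||_{H^1}² for every u ∈ H^1_0.
The interval has length L = π, and Poincaré/coercivity depend only on L. Here a(u, u) = ∫(u')² + (-1/2)·∫u².
Here c = -1/2 < 0 with |c| < (π/L)² = 1, so coercivity still holds. The condition a(u,u) ≥ α||u||_{H^1}² reads (1−α)∫(u')² ≥ (α−c)∫u². Any admissible α is ≤ 1 (rapidly oscillating u have ∫u²/∫(u')² → 0), and α = 1 would force 0 ≥ (1−c)∫u², impossible since c < 1; so 1−α > 0. By the sharp Poincaré inequality on H^1_0 of an interval of length L, ∫(u')² ≥ (π/L)²∫u² with equality for the first sine mode sin(π(x−x₀)/L) (x₀ the left endpoint), so the inequality holds for all u iff (1−α)(π/L)² ≥ α − c, i.e. α ≤ ((π/L)² + c)/((π/L)² + 1) = (1 + c(L/π)²)/(1 + (L/π)²). (Direct route, valid since c ≤ 0: Poincaré gives c∫u² ≥ c(L/π)²∫(u')², so a(u,u) ≥ (1 + c(L/π)²)∫(u')², while ||u||_{H^1}² ≤ (1 + (L/π)²)∫(u')²; dividing yields the same α.) With (π/L)² = 1 and c = -1/2, the largest admissible constant is α = ((π/L)² + c)/((π/L)² + 1).
Simplifying, α = 1/4.


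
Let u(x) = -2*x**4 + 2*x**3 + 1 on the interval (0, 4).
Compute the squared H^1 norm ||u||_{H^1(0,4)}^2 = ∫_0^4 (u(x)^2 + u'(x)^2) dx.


||u||_{H^1}^2 = 47693804/315

The H^1 norm (squared) on an interval (0, L) is
  ||u||_{H^1}^2 = ∫_0^L u(x)^2 dx + ∫_0^L u'(x)^2 dx.
Compute u'(x) = -8*x**3 + 6*x**2.
Then u(x)^2 = 4*x**8 - 8*x**7 + 4*x**6 - 4*x**4 + 4*x**3 + 1 and u'(x)^2 = 64*x**6 - 96*x**5 + 36*x**4.
Integrate each monomial from 0 to 4 using ∫_0^4 c·x^n dx = c·4^(n+1)/(n+1):
  ∫_0^4 u(x)^2 dx = ∫_0^4 (4*x^8 - 8*x^7 + 4*x^6 - 4*x^4 + 4*x^3 + 1) dx. Term by term:
    ∫_0^4 4*x^8 dx = 1048576/9;  ∫_0^4 -8*x^7 dx = -65536;  ∫_0^4 4*x^6 dx = 65536/7;
    ∫_0^4 -4*x^4 dx = -4096/5;  ∫_0^4 4*x^3 dx = 256;  ∫_0^4 1 dx = 4.
  Sum: 1048576/9 − 65536 + 65536/7 − 4096/5 + 256 + 4 = 18829292/315.
  ∫_0^4 u'(x)^2 dx = ∫_0^4 (64*x^6 - 96*x^5 + 36*x^4) dx. Term by term:
    ∫_0^4 64*x^6 dx = 1048576/7;  ∫_0^4 -96*x^5 dx = -65536;  ∫_0^4 36*x^4 dx = 36864/5.
  Sum: 1048576/7 − 65536 + 36864/5 = 3207168/35.
Adding: ||u||_{H^1}^2 = 18829292/315 + 3207168/35 = 47693804/315.


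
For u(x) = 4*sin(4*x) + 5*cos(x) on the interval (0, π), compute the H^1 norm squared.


||u||_{H^1(0,π)}^2 = 128/3 + 161*π

u'(x) = -5*sin(x) + 16*cos(4*x).
Expand u² and (u')² and integrate term by term on (0, π), using: for integers n ≥ 1, ∫_0^π sin²(nx) dx = ∫_0^π cos²(nx) dx = π/2; for n ≠ n', ∫_0^π sin(nx)sin(n'x) dx = ∫_0^π cos(nx)cos(n'x) dx = 0; and by product-to-sum, ∫_0^π sin(nx)cos(n'x) dx = ½∫_0^π [sin((n+n')x) + sin((n−n')x)] dx, which is 0 when n+n' is even and 2n/(n²−n'²) when n+n' is odd (it need not vanish on (0, π)).
  u² squared terms: (4)²·∫sin(4x)² dx = 16·π/2 = 8*π;  (5)²·∫cos(x)² dx = 25·π/2 = 25*π/2.
  u² cross terms: 2·(4)·(5)·∫sin(4x)·cos(x) dx = 40·(8/15) = 64/3.
  So ∫_0^π u² dx = 8*π + 25*π/2 + 64/3 = 64/3 + 41*π/2.
  (u')² squared terms: (-5)²·∫sin(x)² dx = 25·π/2 = 25*π/2;  (16)²·∫cos(4x)² dx = 256·π/2 = 128*π.
  (u')² cross terms: 2·(-5)·(16)·∫sin(x)·cos(4x) dx = -160·(-2/15) = 64/3.
  So ∫_0^π (u')² dx = 25*π/2 + 128*π + 64/3 = 64/3 + 281*π/2.
||u||_{H^1}^2 = (64/3 + 41*π/2) + (64/3 + 281*π/2) = 128/3 + 161*π.


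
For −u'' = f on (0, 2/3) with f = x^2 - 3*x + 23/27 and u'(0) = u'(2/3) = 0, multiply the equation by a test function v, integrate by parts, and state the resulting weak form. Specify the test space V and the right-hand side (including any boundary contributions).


V = H^1(0, 2/3) (no boundary constraint on v; u is determined up to an additive constant); weak form: ∫_0^2/3 u'v' dx = ∫_0^2/3 (x^2 - 3*x + 23/27) v dx for all v ∈ V.

Multiply both sides by a test function v and integrate from 0 to 2/3:
  ∫_0^2/3 −u''(x) v(x) dx = ∫_0^2/3 f(x) v(x) dx.
Integrate the LHS by parts once:
  ∫_0^2/3 −u'' v dx = −[u'(x) v(x)]_0^2/3 + ∫_0^2/3 u'(x) v'(x) dx.
Thus ∫_0^2/3 u'(x) v'(x) dx = ∫_0^2/3 f(x) v(x) dx + [u'(x) v(x)]_0^2/3.
Choose V so that boundary terms are either known or forced to vanish.
u has homogeneous Neumann: u'(0) = u'(2/3) = 0. So [u' v]_0^2/3 = 0·v(2/3) − 0·v(0) = 0 for any v; take V = H^1(0, 2/3).
Weak formulation: find u (satisfying any essential BC) such that ∫_0^2/3 u'(x) v'(x) dx = ∫_0^2/3 f v dx for all v ∈ V (homogeneous Neumann, so boundary terms vanish).
Substituting f(x) = x^2 - 3*x + 23/27, the right-hand side is ∫_0^2/3 (x^2 - 3*x + 23/27) v dx.
Compatibility check (pure Neumann): taking v ≡ 1 ∈ V gives 0 = ∫_0^2/3 f dx + (0) − (0), i.e. ∫_0^2/3 f dx must equal u'(0) − u'(2/3) = 0. Indeed ∫_0^2/3 (x^2 - 3*x + 23/27) dx = 0, so the data are compatible. The solution is then unique only up to an additive constant (fix it e.g. by requiring ∫_0^2/3 u dx = 0).


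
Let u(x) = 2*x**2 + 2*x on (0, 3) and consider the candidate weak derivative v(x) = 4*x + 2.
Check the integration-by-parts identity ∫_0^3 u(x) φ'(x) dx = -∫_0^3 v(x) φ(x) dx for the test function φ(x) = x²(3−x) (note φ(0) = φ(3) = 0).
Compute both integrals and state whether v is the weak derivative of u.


LHS = -621/10, RHS = -621/10. Yes, v = u' weakly.

u(x) = 2*x**2 + 2*x, classical derivative u'(x) = 4*x + 2.
φ(x) = x²(3−x), so φ'(x) = 3*x*(2 - x).
Note φ(0) = φ(3) = 0, so the boundary term u·φ vanishes.
LHS = ∫_0^3 u(x) φ'(x) dx = ∫_0^3 (-6*x^4 + 6*x^3 + 12*x^2) dx. Term by term:
  ∫_0^3 -6*x^4 dx = -1458/5;  ∫_0^3 6*x^3 dx = 243/2;  ∫_0^3 12*x^2 dx = 108.
Sum: -1458/5 + 243/2 + 108 = -621/10.
So LHS = -621/10.
∫_0^3 v(x) φ(x) dx = ∫_0^3 (-4*x^4 + 10*x^3 + 6*x^2) dx. Term by term:
  ∫_0^3 -4*x^4 dx = -972/5;  ∫_0^3 10*x^3 dx = 405/2;  ∫_0^3 6*x^2 dx = 54.
Sum: -972/5 + 405/2 + 54 = 621/10.
So RHS = -∫_0^3 v(x) φ(x) dx = -621/10.
LHS = RHS, so the identity holds for this test φ.
Moreover u is smooth here and v(x) = u'(x) = 4*x + 2 pointwise, so the identity holds for every test function. Hence v is the weak derivative of u.


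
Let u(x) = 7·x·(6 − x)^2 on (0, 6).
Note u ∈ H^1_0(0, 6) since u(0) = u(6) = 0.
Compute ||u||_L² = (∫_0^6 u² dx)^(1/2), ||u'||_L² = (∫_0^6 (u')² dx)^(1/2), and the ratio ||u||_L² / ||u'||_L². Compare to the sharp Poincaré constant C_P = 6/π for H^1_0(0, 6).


||u||_L² / ||u'||_L² = 3*sqrt(14)/7 < C_P = 6/π.

u(x) = 7·x·(6 − x)^2, so u'(x) = 21*(x - 6)*(x - 2).
u(x) = 7·x·(6 − x)^2 vanishes at x = 0 and x = 6, so u ∈ H^1_0(0, 6). Differentiate via the product rule and integrate the resulting polynomials term by term.
  ∫_0^6 u² dx = ∫_0^6 (49*x^6 - 1176*x^5 + 10584*x^4 - 42336*x^3 + 63504*x^2) dx. Term by term:
    ∫_0^6 49*x^6 dx = 1959552;  ∫_0^6 -1176*x^5 dx = -9144576;  ∫_0^6 10584*x^4 dx = 82301184/5;
    ∫_0^6 -42336*x^3 dx = -13716864;  ∫_0^6 63504*x^2 dx = 4572288.
  Sum: 1959552 − 9144576 + 82301184/5 − 13716864 + 4572288 = 653184/5.
  ∫_0^6 (u')² dx = ∫_0^6 (441*x^4 - 7056*x^3 + 38808*x^2 - 84672*x + 63504) dx. Term by term:
    ∫_0^6 441*x^4 dx = 3429216/5;  ∫_0^6 -7056*x^3 dx = -2286144;  ∫_0^6 38808*x^2 dx = 2794176;
    ∫_0^6 -84672*x dx = -1524096;  ∫_0^6 63504 dx = 381024.
  Sum: 3429216/5 − 2286144 + 2794176 − 1524096 + 381024 = 254016/5.
∫_0^6 u² dx = 653184/5, so ||u||_L² = 216*sqrt(70)/5.
∫_0^6 (u')² dx = 254016/5, so ||u'||_L² = 504*sqrt(5)/5.
Ratio ||u||_L² / ||u'||_L² = 3*sqrt(14)/7.
Sharp Poincaré constant on H^1_0(0, 6) is C_P = L/π = 6/π, achieved by sin(π/6·x).
A polynomial bump cannot attain the sharp Poincaré constant (only the first sine eigenfunction does), so the ratio is strictly less than C_P, consistent with ||u||_L² ≤ C_P ||u'||_L².


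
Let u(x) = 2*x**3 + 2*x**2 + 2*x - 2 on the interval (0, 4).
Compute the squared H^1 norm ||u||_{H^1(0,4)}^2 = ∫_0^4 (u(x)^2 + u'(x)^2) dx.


||u||_{H^1}^2 = 3001952/105

The H^1 norm (squared) on an interval (0, L) is
  ||u||_{H^1}^2 = ∫_0^L u(x)^2 dx + ∫_0^L u'(x)^2 dx.
Compute u'(x) = 6*x**2 + 4*x + 2.
Then u(x)^2 = 4*x**6 + 8*x**5 + 12*x**4 - 4*x**2 - 8*x + 4 and u'(x)^2 = 36*x**4 + 48*x**3 + 40*x**2 + 16*x + 4.
Integrate each monomial from 0 to 4 using ∫_0^4 c·x^n dx = c·4^(n+1)/(n+1):
  ∫_0^4 u(x)^2 dx = ∫_0^4 (4*x^6 + 8*x^5 + 12*x^4 - 4*x^2 - 8*x + 4) dx. Term by term:
    ∫_0^4 4*x^6 dx = 65536/7;  ∫_0^4 8*x^5 dx = 16384/3;  ∫_0^4 12*x^4 dx = 12288/5;
    ∫_0^4 -4*x^2 dx = -256/3;  ∫_0^4 -8*x dx = -64;  ∫_0^4 4 dx = 16.
  Sum: 65536/7 + 16384/3 + 12288/5 − 256/3 − 64 + 16 = 600176/35.
  ∫_0^4 u'(x)^2 dx = ∫_0^4 (36*x^4 + 48*x^3 + 40*x^2 + 16*x + 4) dx. Term by term:
    ∫_0^4 36*x^4 dx = 36864/5;  ∫_0^4 48*x^3 dx = 3072;  ∫_0^4 40*x^2 dx = 2560/3;
    ∫_0^4 16*x dx = 128;  ∫_0^4 4 dx = 16.
  Sum: 36864/5 + 3072 + 2560/3 + 128 + 16 = 171632/15.
Adding: ||u||_{H^1}^2 = 600176/35 + 171632/15 = 3001952/105.


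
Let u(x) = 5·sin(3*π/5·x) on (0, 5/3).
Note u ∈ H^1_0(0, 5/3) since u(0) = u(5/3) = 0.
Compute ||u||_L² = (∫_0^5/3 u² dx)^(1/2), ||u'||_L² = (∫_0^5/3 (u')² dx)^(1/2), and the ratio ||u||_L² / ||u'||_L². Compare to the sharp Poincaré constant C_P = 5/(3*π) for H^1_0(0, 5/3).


||u||_L² / ||u'||_L² = 5/(3*π) = C_P.

u(x) = 5·sin(3*π/5·x), so u'(x) = 3*π*cos(3*π*x/5).
Writing u(x) = A·sin(kπx/L) with A = 5 and k = 1, use ∫_0^L sin²(kπx/L) dx = L/2 and ∫_0^L cos²(kπx/L) dx = L/2.
u² = 25·sin²(3*π/5·x) and (u')² = 9*π^2·cos²(3*π/5·x), and each of sin², cos² integrates to L/2 = 5/6 over (0, 5/3).
∫_0^5/3 u² dx = 125/6, so ||u||_L² = 5*sqrt(30)/6.
∫_0^5/3 (u')² dx = 15*π^2/2, so ||u'||_L² = sqrt(30)*π/2.
Ratio ||u||_L² / ||u'||_L² = 5/(3*π).
Sharp Poincaré constant on H^1_0(0, 5/3) is C_P = L/π = 5/(3*π), achieved by sin(3*π/5·x).
This is the k = 1 eigenfunction (up to amplitude), so the ratio equals the sharp Poincaré constant exactly.


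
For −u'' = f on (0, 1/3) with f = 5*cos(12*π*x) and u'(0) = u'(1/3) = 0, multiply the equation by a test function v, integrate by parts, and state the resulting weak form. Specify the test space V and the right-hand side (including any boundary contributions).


V = H^1(0, 1/3) (no boundary constraint on v; u is determined up to an additive constant); weak form: ∫_0^1/3 u'v' dx = ∫_0^1/3 (5*cos(12*π*x)) v dx for all v ∈ V.

Multiply both sides by a test function v and integrate from 0 to 1/3:
  ∫_0^1/3 −u''(x) v(x) dx = ∫_0^1/3 f(x) v(x) dx.
Integrate the LHS by parts once:
  ∫_0^1/3 −u'' v dx = −[u'(x) v(x)]_0^1/3 + ∫_0^1/3 u'(x) v'(x) dx.
Thus ∫_0^1/3 u'(x) v'(x) dx = ∫_0^1/3 f(x) v(x) dx + [u'(x) v(x)]_0^1/3.
Choose V so that boundary terms are either known or forced to vanish.
u has homogeneous Neumann: u'(0) = u'(1/3) = 0. So [u' v]_0^1/3 = 0·v(1/3) − 0·v(0) = 0 for any v; take V = H^1(0, 1/3).
Weak formulation: find u (satisfying any essential BC) such that ∫_0^1/3 u'(x) v'(x) dx = ∫_0^1/3 f v dx for all v ∈ V (homogeneous Neumann, so boundary terms vanish).
Substituting f(x) = 5*cos(12*π*x), the right-hand side is ∫_0^1/3 (5*cos(12*π*x)) v dx.
Compatibility check (pure Neumann): taking v ≡ 1 ∈ V gives 0 = ∫_0^1/3 f dx + (0) − (0), i.e. ∫_0^1/3 f dx must equal u'(0) − u'(1/3) = 0. Indeed ∫_0^1/3 (5*cos(12*π*x)) dx = 0, so the data are compatible. The solution is then unique only up to an additive constant (fix it e.g. by requiring ∫_0^1/3 u dx = 0).


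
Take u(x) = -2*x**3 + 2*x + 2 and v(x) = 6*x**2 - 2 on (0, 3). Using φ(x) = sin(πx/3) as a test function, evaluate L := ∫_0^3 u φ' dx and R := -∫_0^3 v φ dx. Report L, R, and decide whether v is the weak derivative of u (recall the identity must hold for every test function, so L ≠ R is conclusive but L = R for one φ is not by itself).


LHS = -648/π^3 + 150/π, RHS = -150/π + 648/π^3. No, v is not the weak derivative of u.

u(x) = -2*x**3 + 2*x + 2, classical derivative u'(x) = 2 - 6*x**2.
φ(x) = sin(πx/3), so φ'(x) = π*cos(π*x/3)/3.
Note φ(0) = φ(3) = 0, so the boundary term u·φ vanishes.
LHS = ∫_0^3 u(x) φ'(x) dx = ∫_0^3 (-2*π*x^3*cos(π*x/3)/3 + 2*π*x*cos(π*x/3)/3 + 2*π*cos(π*x/3)/3) dx. Term by term:
  ∫_0^3 2*π*cos(π*x/3)/3 dx = 0;  ∫_0^3 -2*π*x^3*cos(π*x/3)/3 dx = -648/π^3 + 162/π;  ∫_0^3 2*π*x*cos(π*x/3)/3 dx = -12/π.
Sum: 0 + -648/π^3 + 162/π − 12/π = -648/π^3 + 150/π.
So LHS = -648/π^3 + 150/π.
∫_0^3 v(x) φ(x) dx = ∫_0^3 (6*x^2*sin(π*x/3) - 2*sin(π*x/3)) dx. Term by term:
  ∫_0^3 -2*sin(π*x/3) dx = -12/π;  ∫_0^3 6*x^2*sin(π*x/3) dx = -648/π^3 + 162/π.
Sum: -12/π + -648/π^3 + 162/π = -648/π^3 + 150/π.
So RHS = -∫_0^3 v(x) φ(x) dx = -150/π + 648/π^3.
LHS − RHS = -1296/π^3 + 300/π ≠ 0, so the identity fails.
(For a valid weak derivative the identity must hold for EVERY test function, in particular this one. The failure shows v is NOT the weak derivative of u.)
Correct weak derivative would be u'(x) = 2 - 6*x**2.
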